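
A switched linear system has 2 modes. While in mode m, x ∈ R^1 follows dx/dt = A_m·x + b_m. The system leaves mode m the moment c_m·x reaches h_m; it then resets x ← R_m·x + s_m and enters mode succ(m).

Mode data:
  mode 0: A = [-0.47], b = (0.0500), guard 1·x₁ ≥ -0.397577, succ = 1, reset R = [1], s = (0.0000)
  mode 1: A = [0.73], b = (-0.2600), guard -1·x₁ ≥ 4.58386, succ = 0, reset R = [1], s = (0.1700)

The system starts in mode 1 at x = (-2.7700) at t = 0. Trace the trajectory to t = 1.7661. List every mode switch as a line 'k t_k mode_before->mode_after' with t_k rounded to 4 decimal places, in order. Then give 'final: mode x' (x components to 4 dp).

1 0.6268 1->0
final: 0 -2.5397

Mode 1: guard c·x = 4.5839 hit at Δt = 0.6268 (t = 0.6268), x⁻ = (-4.5839) → reset → x⁺ = (-4.4139), jump to mode 0
Mode 0: flow for 1.1393 to horizon, guard not reached → x = (-2.5397)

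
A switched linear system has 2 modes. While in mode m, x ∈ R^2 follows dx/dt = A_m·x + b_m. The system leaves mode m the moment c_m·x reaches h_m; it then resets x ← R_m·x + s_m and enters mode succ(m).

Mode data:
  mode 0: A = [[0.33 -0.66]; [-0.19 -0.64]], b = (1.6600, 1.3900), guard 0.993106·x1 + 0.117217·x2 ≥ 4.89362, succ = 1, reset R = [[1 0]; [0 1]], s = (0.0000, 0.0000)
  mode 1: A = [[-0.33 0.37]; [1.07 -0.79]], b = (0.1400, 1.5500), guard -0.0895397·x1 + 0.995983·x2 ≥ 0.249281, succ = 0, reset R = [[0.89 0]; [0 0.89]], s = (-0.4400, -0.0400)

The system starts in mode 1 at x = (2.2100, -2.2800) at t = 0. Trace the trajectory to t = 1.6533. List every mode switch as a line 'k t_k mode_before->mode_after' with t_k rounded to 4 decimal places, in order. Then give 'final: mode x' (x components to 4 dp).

1 0.6370 1->0
final: 0 2.9953 0.9043

Mode 1: guard c·x = 0.2493 hit at Δt = 0.6370 (t = 0.6370), x⁻ = (1.7116, 0.4042) → reset → x⁺ = (1.0833, 0.3197), jump to mode 0
Mode 0: flow for 1.0163 to horizon, guard not reached → x = (2.9953, 0.9043)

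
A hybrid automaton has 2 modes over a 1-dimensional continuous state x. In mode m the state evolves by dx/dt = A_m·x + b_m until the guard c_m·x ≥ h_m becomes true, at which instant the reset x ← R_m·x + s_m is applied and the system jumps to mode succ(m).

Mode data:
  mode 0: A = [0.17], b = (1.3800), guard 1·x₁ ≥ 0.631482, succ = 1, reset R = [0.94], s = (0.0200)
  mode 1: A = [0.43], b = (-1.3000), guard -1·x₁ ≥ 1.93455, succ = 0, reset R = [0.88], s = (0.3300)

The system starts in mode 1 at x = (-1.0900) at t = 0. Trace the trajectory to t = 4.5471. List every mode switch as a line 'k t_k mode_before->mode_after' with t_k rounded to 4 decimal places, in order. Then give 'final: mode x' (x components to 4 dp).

Mode 1: guard c·x = 1.9345 hit at Δt = 0.4343 (t = 0.4343), x⁻ = (-1.9345) → reset → x⁺ = (-1.3724), jump to mode 0
Mode 0: guard c·x = 0.6315 hit at Δt = 1.5301 (t = 1.9644), x⁻ = (0.6315) → reset → x⁺ = (0.6136), jump to mode 1
Mode 1: guard c·x = 1.9345 hit at Δt = 1.6779 (t = 3.6422), x⁻ = (-1.9346) → reset → x⁺ = (-1.3724), jump to mode 0
Mode 0: flow for 0.9049 to horizon, guard not reached → x = (-0.2508)

1 0.4343 1->0
2 1.9644 0->1
3 3.6422 1->0
final: 0 -0.2508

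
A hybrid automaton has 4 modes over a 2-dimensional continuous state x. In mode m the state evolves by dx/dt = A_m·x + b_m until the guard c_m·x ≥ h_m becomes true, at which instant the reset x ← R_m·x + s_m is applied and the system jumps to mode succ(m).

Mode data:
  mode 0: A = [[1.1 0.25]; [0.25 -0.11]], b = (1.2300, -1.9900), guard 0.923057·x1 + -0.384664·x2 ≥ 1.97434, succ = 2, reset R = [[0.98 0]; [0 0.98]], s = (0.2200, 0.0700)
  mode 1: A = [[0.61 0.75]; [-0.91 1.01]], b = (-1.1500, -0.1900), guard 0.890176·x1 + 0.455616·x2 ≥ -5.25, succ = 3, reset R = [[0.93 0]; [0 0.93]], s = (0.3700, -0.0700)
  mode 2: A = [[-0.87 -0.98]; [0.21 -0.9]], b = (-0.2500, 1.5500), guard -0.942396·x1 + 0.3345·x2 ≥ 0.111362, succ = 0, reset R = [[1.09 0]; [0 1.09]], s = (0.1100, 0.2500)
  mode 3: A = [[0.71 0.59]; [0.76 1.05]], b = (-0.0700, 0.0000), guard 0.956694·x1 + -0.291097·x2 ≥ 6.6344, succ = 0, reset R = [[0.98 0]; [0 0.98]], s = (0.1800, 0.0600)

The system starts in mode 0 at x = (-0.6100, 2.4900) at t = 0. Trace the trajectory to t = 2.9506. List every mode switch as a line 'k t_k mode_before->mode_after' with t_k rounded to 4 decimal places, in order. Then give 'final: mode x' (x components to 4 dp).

1 1.3201 0->2
2 2.3199 2->0
final: 0 2.1925 0.3760

Mode 0: guard c·x = 1.9743 hit at Δt = 1.3201 (t = 1.3201), x⁻ = (2.0845, -0.1306) → reset → x⁺ = (2.2628, -0.0579), jump to mode 2
Mode 2: guard c·x = 0.1114 hit at Δt = 0.9998 (t = 2.3199), x⁻ = (0.2894, 1.1481) → reset → x⁺ = (0.4254, 1.5014), jump to mode 0
Mode 0: flow for 0.6307 to horizon, guard not reached → x = (2.1925, 0.3760)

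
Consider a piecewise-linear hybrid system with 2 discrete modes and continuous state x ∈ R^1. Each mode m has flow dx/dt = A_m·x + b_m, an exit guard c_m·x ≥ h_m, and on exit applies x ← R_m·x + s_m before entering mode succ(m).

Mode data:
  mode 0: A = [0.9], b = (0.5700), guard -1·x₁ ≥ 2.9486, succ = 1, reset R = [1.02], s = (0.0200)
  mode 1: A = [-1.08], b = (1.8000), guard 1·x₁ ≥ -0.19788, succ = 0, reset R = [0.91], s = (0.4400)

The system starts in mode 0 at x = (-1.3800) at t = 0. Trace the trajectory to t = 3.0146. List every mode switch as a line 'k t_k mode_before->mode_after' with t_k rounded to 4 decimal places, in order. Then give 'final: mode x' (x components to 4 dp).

1 1.2574 0->1
2 2.1044 1->0
final: 0 1.3932

Mode 0: guard c·x = 2.9486 hit at Δt = 1.2574 (t = 1.2574), x⁻ = (-2.9486) → reset → x⁺ = (-2.9876), jump to mode 1
Mode 1: guard c·x = -0.1979 hit at Δt = 0.8470 (t = 2.1044), x⁻ = (-0.1979) → reset → x⁺ = (0.2599), jump to mode 0
Mode 0: flow for 0.9102 to horizon, guard not reached → x = (1.3932)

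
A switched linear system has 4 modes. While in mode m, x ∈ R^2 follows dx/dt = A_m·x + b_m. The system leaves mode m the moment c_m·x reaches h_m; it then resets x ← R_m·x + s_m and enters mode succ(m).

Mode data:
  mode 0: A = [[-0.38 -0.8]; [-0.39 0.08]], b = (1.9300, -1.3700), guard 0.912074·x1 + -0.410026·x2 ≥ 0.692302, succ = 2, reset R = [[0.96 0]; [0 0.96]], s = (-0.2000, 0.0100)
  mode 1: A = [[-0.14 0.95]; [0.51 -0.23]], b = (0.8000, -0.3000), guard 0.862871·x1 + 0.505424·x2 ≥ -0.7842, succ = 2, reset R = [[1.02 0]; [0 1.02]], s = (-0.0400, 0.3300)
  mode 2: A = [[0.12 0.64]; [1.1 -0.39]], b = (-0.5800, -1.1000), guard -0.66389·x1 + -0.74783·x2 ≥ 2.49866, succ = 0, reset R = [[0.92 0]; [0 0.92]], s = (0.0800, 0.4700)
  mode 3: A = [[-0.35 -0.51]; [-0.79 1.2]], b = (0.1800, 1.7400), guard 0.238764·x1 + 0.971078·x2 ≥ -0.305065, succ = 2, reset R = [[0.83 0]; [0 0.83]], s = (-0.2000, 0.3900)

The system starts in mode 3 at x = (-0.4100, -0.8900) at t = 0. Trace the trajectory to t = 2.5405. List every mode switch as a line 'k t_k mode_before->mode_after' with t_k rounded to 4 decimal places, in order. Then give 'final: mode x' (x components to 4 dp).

Mode 3: guard c·x = -0.3051 hit at Δt = 0.5018 (t = 0.5018), x⁻ = (-0.1205, -0.2845) → reset → x⁺ = (-0.3000, 0.1539), jump to mode 2
Mode 2: guard c·x = 2.4987 hit at Δt = 1.1625 (t = 1.6643), x⁻ = (-1.6735, -1.8555) → reset → x⁺ = (-1.4597, -1.2371), jump to mode 0
Mode 0: guard c·x = 0.6923 hit at Δt = 0.4235 (t = 2.0878), x⁻ = (-0.0255, -1.7452) → reset → x⁺ = (-0.2245, -1.6654), jump to mode 2
Mode 2: flow for 0.4527 to horizon, guard not reached → x = (-1.0653, -2.1454)

1 0.5018 3->2
2 1.6643 2->0
3 2.0878 0->2
final: 2 -1.0653 -2.1454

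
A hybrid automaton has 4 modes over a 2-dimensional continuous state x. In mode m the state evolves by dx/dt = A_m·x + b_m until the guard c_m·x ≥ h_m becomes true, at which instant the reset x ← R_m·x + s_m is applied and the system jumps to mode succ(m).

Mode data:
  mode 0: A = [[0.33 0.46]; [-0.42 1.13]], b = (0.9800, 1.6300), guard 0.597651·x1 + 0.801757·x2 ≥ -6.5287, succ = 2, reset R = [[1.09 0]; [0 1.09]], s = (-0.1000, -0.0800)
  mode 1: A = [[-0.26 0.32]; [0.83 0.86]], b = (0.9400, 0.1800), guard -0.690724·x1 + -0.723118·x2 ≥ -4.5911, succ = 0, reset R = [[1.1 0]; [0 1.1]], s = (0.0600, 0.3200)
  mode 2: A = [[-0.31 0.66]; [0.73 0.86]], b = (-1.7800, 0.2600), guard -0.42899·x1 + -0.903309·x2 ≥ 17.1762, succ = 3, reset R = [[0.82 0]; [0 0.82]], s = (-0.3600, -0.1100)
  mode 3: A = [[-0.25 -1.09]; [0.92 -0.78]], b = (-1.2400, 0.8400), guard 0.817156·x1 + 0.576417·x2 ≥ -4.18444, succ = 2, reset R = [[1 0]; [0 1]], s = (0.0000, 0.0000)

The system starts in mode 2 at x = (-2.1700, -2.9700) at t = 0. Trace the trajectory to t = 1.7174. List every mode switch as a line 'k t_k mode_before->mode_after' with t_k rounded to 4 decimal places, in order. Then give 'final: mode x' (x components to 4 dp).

Mode 2: guard c·x = 17.1762 hit at Δt = 1.2375 (t = 1.2375), x⁻ = (-8.6157, -14.9231) → reset → x⁺ = (-7.4249, -12.3469), jump to mode 3
Mode 3: flow for 0.4799 to horizon, guard not reached → x = (-1.6624, -9.6986)

1 1.2375 2->3
final: 3 -1.6624 -9.6986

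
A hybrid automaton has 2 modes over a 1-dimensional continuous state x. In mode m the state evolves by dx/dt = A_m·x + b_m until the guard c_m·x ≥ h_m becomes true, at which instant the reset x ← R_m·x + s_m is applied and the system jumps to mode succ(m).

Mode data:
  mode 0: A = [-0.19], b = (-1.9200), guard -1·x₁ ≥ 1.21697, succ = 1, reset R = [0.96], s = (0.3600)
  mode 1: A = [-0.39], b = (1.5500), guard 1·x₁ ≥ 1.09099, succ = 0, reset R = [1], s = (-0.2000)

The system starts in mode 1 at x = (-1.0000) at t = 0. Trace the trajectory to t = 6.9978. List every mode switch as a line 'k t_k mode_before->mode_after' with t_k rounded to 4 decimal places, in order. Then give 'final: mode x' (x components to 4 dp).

1 1.3983 1->0
2 2.5184 0->1
3 3.8159 1->0
4 4.9360 0->1
5 6.2336 1->0
final: 0 -0.5952

Mode 1: guard c·x = 1.0910 hit at Δt = 1.3983 (t = 1.3983), x⁻ = (1.0910) → reset → x⁺ = (0.8910), jump to mode 0
Mode 0: guard c·x = 1.2170 hit at Δt = 1.1201 (t = 2.5184), x⁻ = (-1.2170) → reset → x⁺ = (-0.8083), jump to mode 1
Mode 1: guard c·x = 1.0910 hit at Δt = 1.2975 (t = 3.8159), x⁻ = (1.0910) → reset → x⁺ = (0.8910), jump to mode 0
Mode 0: guard c·x = 1.2170 hit at Δt = 1.1201 (t = 4.9360), x⁻ = (-1.2170) → reset → x⁺ = (-0.8083), jump to mode 1
Mode 1: guard c·x = 1.0910 hit at Δt = 1.2975 (t = 6.2336), x⁻ = (1.0910) → reset → x⁺ = (0.8910), jump to mode 0
Mode 0: flow for 0.7642 to horizon, guard not reached → x = (-0.5952)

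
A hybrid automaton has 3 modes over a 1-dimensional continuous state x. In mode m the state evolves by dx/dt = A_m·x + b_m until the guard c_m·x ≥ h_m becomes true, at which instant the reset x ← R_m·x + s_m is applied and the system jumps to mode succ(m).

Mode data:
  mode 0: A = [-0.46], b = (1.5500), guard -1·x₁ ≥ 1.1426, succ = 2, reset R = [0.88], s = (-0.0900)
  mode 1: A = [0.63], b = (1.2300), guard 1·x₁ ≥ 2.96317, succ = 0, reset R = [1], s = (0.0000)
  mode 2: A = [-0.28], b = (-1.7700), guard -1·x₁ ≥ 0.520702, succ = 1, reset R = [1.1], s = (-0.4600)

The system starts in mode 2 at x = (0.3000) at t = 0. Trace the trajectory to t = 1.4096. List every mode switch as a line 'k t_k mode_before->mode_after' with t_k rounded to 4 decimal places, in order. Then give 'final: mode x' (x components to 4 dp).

Mode 2: guard c·x = 0.5207 hit at Δt = 0.4726 (t = 0.4726), x⁻ = (-0.5207) → reset → x⁺ = (-1.0328), jump to mode 1
Mode 1: flow for 0.9370 to horizon, guard not reached → x = (-0.2929)

1 0.4726 2->1
final: 1 -0.2929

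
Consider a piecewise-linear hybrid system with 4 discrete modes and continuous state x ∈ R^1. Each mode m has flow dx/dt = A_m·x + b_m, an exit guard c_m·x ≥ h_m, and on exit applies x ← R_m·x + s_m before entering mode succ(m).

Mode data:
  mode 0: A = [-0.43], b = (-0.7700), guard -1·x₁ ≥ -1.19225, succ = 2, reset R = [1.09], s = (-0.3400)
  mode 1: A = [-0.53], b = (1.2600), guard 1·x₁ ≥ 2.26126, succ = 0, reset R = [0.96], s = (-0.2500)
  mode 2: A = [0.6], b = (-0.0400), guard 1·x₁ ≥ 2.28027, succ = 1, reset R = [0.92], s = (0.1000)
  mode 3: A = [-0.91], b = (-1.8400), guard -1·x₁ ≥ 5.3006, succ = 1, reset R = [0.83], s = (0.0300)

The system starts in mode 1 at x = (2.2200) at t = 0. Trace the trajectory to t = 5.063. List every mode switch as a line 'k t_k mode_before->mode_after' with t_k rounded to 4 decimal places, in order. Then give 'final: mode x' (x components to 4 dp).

1 0.5738 1->0
2 1.0820 0->2
3 2.5951 2->1
4 3.4174 1->0
5 3.9256 0->2
final: 2 1.8334

Mode 1: guard c·x = 2.2613 hit at Δt = 0.5738 (t = 0.5738), x⁻ = (2.2613) → reset → x⁺ = (1.9208), jump to mode 0
Mode 0: guard c·x = -1.1923 hit at Δt = 0.5082 (t = 1.0820), x⁻ = (1.1923) → reset → x⁺ = (0.9596), jump to mode 2
Mode 2: guard c·x = 2.2803 hit at Δt = 1.5132 (t = 2.5951), x⁻ = (2.2803) → reset → x⁺ = (2.1978), jump to mode 1
Mode 1: guard c·x = 2.2613 hit at Δt = 0.8223 (t = 3.4174), x⁻ = (2.2613) → reset → x⁺ = (1.9208), jump to mode 0
Mode 0: guard c·x = -1.1923 hit at Δt = 0.5082 (t = 3.9256), x⁻ = (1.1923) → reset → x⁺ = (0.9596), jump to mode 2
Mode 2: flow for 1.1374 to horizon, guard not reached → x = (1.8334)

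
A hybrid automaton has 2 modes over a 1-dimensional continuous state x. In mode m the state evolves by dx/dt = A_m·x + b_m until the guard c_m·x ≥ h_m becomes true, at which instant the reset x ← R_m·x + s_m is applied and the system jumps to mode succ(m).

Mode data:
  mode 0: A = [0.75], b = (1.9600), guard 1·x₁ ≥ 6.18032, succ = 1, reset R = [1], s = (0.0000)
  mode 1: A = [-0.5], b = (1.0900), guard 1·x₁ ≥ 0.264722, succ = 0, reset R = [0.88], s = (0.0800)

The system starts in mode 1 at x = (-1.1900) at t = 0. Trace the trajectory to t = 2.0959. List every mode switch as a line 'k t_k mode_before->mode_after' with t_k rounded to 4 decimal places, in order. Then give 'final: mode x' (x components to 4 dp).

1 1.1301 1->0
final: 0 3.4247

Mode 1: guard c·x = 0.2647 hit at Δt = 1.1301 (t = 1.1301), x⁻ = (0.2647) → reset → x⁺ = (0.3130), jump to mode 0
Mode 0: flow for 0.9658 to horizon, guard not reached → x = (3.4247)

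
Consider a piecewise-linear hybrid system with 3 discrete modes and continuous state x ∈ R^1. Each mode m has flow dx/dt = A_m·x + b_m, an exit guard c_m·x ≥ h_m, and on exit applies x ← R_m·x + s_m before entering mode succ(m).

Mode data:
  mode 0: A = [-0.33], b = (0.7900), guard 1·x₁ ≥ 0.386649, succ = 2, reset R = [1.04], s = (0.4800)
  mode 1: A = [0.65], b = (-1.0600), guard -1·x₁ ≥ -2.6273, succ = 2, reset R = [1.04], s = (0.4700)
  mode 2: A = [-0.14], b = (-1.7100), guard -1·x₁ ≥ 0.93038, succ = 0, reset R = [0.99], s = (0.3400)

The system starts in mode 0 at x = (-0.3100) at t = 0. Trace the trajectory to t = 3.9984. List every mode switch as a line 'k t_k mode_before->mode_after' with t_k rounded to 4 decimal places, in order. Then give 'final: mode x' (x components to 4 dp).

1 0.9028 0->2
2 1.9668 2->0
3 3.1591 0->2
final: 2 -0.5697

Mode 0: guard c·x = 0.3866 hit at Δt = 0.9028 (t = 0.9028), x⁻ = (0.3866) → reset → x⁺ = (0.8821), jump to mode 2
Mode 2: guard c·x = 0.9304 hit at Δt = 1.0640 (t = 1.9668), x⁻ = (-0.9304) → reset → x⁺ = (-0.5811), jump to mode 0
Mode 0: guard c·x = 0.3866 hit at Δt = 1.1923 (t = 3.1591), x⁻ = (0.3866) → reset → x⁺ = (0.8821), jump to mode 2
Mode 2: flow for 0.8393 to horizon, guard not reached → x = (-0.5697)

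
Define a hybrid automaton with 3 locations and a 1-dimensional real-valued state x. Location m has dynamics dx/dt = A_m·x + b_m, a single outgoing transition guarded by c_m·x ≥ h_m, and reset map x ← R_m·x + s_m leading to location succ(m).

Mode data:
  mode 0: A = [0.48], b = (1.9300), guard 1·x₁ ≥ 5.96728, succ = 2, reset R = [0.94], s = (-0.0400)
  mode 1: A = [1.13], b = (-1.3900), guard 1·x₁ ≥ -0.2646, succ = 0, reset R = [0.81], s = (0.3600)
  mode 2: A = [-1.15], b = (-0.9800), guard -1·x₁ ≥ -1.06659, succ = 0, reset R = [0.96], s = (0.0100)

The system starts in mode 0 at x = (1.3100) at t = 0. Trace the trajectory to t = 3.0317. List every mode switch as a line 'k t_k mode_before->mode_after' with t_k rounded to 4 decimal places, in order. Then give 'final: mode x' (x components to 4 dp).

Mode 0: guard c·x = 5.9673 hit at Δt = 1.3081 (t = 1.3081), x⁻ = (5.9673) → reset → x⁺ = (5.5692), jump to mode 2
Mode 2: guard c·x = -1.0666 hit at Δt = 1.0504 (t = 2.3585), x⁻ = (1.0666) → reset → x⁺ = (1.0339), jump to mode 0
Mode 0: flow for 0.6732 to horizon, guard not reached → x = (2.9621)

1 1.3081 0->2
2 2.3585 2->0
final: 0 2.9621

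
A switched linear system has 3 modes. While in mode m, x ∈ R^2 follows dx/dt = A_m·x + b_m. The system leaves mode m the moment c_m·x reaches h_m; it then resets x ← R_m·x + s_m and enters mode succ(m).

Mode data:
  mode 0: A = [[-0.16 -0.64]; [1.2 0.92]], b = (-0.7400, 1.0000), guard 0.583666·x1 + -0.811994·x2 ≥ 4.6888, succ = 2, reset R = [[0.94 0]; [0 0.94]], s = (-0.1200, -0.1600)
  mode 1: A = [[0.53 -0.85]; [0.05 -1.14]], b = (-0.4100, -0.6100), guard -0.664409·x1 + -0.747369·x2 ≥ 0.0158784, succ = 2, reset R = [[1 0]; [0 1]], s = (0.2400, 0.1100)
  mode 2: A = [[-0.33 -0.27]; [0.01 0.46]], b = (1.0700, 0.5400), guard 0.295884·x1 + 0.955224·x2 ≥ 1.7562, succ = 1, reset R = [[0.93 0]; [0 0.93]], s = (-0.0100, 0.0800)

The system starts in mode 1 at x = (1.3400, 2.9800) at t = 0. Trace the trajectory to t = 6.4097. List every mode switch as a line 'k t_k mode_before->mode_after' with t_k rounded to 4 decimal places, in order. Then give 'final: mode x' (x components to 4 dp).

Mode 1: guard c·x = 0.0159 hit at Δt = 1.2502 (t = 1.2502), x⁻ = (-0.3786, 0.3153) → reset → x⁺ = (-0.1386, 0.4253), jump to mode 2
Mode 2: guard c·x = 1.7562 hit at Δt = 1.2096 (t = 2.4598), x⁻ = (0.7031, 1.6207) → reset → x⁺ = (0.6439, 1.5873), jump to mode 1
Mode 1: guard c·x = 0.0159 hit at Δt = 0.9065 (t = 3.3663), x⁻ = (-0.2733, 0.2217) → reset → x⁺ = (-0.0333, 0.3317), jump to mode 2
Mode 2: guard c·x = 1.7562 hit at Δt = 1.3042 (t = 4.6705), x⁻ = (0.8445, 1.5769) → reset → x⁺ = (0.7754, 1.5465), jump to mode 1
Mode 1: guard c·x = 0.0159 hit at Δt = 1.0609 (t = 5.7314), x⁻ = (-0.1267, 0.0914) → reset → x⁺ = (0.1133, 0.2014), jump to mode 2
Mode 2: flow for 0.6783 to horizon, guard not reached → x = (0.6670, 0.7081)

1 1.2502 1->2
2 2.4598 2->1
3 3.3663 1->2
4 4.6705 2->1
5 5.7314 1->2
final: 2 0.6670 0.7081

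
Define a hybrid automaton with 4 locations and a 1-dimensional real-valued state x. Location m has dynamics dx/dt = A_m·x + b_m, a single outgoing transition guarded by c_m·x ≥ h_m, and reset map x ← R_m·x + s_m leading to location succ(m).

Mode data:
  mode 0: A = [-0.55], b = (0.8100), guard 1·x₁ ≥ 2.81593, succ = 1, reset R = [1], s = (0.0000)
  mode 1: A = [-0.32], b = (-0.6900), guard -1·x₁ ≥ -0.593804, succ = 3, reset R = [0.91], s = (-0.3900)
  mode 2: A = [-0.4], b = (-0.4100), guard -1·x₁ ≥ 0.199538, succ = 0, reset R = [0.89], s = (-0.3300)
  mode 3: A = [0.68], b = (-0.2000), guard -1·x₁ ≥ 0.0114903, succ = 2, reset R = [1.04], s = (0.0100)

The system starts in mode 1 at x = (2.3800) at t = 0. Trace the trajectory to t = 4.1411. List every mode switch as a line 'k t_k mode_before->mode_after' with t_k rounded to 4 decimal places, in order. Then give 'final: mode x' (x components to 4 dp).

1 1.5640 1->3
2 2.6731 3->2
3 3.2096 2->0
final: 0 0.2863

Mode 1: guard c·x = -0.5938 hit at Δt = 1.5640 (t = 1.5640), x⁻ = (0.5938) → reset → x⁺ = (0.1504), jump to mode 3
Mode 3: guard c·x = 0.0115 hit at Δt = 1.1091 (t = 2.6731), x⁻ = (-0.0115) → reset → x⁺ = (-0.0019), jump to mode 2
Mode 2: guard c·x = 0.1995 hit at Δt = 0.5365 (t = 3.2096), x⁻ = (-0.1995) → reset → x⁺ = (-0.5076), jump to mode 0
Mode 0: flow for 0.9315 to horizon, guard not reached → x = (0.2863)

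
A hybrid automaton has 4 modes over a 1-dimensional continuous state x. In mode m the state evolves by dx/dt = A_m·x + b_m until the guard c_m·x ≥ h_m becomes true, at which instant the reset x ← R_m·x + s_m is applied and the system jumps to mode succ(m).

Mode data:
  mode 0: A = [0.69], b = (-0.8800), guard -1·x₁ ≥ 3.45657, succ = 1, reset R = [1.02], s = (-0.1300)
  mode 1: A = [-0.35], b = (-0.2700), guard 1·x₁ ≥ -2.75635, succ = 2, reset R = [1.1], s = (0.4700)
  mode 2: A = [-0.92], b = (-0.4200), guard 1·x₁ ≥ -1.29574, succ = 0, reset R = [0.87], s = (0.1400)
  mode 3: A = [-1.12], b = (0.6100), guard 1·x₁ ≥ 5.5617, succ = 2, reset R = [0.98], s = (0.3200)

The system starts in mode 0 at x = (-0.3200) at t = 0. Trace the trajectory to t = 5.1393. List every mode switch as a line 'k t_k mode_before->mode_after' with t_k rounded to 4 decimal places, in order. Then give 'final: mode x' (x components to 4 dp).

1 1.5757 0->1
2 2.6434 1->2
3 3.6432 2->0
4 4.7125 0->1
final: 1 -3.2555

Mode 0: guard c·x = 3.4566 hit at Δt = 1.5757 (t = 1.5757), x⁻ = (-3.4566) → reset → x⁺ = (-3.6557), jump to mode 1
Mode 1: guard c·x = -2.7563 hit at Δt = 1.0677 (t = 2.6434), x⁻ = (-2.7564) → reset → x⁺ = (-2.5620), jump to mode 2
Mode 2: guard c·x = -1.2957 hit at Δt = 0.9998 (t = 3.6432), x⁻ = (-1.2957) → reset → x⁺ = (-0.9873), jump to mode 0
Mode 0: guard c·x = 3.4566 hit at Δt = 1.0693 (t = 4.7125), x⁻ = (-3.4566) → reset → x⁺ = (-3.6557), jump to mode 1
Mode 1: flow for 0.4268 to horizon, guard not reached → x = (-3.2555)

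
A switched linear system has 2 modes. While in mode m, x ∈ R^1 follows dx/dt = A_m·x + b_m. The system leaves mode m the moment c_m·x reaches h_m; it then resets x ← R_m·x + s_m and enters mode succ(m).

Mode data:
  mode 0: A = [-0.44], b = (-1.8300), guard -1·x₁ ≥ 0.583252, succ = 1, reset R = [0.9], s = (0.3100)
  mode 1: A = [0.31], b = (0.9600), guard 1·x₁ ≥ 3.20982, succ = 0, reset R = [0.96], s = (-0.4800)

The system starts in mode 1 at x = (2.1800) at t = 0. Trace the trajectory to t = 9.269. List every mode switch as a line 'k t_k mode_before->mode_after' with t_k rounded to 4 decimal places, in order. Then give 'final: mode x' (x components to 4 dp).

1 0.5751 1->0
2 2.0226 0->1
3 4.5489 1->0
4 5.9964 0->1
5 8.5228 1->0
final: 0 0.7093

Mode 1: guard c·x = 3.2098 hit at Δt = 0.5751 (t = 0.5751), x⁻ = (3.2098) → reset → x⁺ = (2.6014), jump to mode 0
Mode 0: guard c·x = 0.5833 hit at Δt = 1.4475 (t = 2.0226), x⁻ = (-0.5833) → reset → x⁺ = (-0.2149), jump to mode 1
Mode 1: guard c·x = 3.2098 hit at Δt = 2.5263 (t = 4.5489), x⁻ = (3.2098) → reset → x⁺ = (2.6014), jump to mode 0
Mode 0: guard c·x = 0.5833 hit at Δt = 1.4475 (t = 5.9964), x⁻ = (-0.5833) → reset → x⁺ = (-0.2149), jump to mode 1
Mode 1: guard c·x = 3.2098 hit at Δt = 2.5263 (t = 8.5228), x⁻ = (3.2098) → reset → x⁺ = (2.6014), jump to mode 0
Mode 0: flow for 0.7462 to horizon, guard not reached → x = (0.7093)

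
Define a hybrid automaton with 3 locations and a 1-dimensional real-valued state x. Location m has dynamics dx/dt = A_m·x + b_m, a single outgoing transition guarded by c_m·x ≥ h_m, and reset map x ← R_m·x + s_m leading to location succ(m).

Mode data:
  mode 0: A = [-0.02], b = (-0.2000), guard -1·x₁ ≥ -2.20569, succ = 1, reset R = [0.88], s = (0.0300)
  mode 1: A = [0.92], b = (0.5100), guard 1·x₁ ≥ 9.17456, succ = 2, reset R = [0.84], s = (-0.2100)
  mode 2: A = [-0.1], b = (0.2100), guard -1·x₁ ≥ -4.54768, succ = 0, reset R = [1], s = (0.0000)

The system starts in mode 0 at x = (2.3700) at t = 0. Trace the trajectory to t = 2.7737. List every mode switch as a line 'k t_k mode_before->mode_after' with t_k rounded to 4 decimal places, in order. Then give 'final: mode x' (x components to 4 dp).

1 0.6686 0->1
2 2.1346 1->2
final: 2 7.1625

Mode 0: guard c·x = -2.2057 hit at Δt = 0.6686 (t = 0.6686), x⁻ = (2.2057) → reset → x⁺ = (1.9710), jump to mode 1
Mode 1: guard c·x = 9.1746 hit at Δt = 1.4660 (t = 2.1346), x⁻ = (9.1746) → reset → x⁺ = (7.4966), jump to mode 2
Mode 2: flow for 0.6391 to horizon, guard not reached → x = (7.1625)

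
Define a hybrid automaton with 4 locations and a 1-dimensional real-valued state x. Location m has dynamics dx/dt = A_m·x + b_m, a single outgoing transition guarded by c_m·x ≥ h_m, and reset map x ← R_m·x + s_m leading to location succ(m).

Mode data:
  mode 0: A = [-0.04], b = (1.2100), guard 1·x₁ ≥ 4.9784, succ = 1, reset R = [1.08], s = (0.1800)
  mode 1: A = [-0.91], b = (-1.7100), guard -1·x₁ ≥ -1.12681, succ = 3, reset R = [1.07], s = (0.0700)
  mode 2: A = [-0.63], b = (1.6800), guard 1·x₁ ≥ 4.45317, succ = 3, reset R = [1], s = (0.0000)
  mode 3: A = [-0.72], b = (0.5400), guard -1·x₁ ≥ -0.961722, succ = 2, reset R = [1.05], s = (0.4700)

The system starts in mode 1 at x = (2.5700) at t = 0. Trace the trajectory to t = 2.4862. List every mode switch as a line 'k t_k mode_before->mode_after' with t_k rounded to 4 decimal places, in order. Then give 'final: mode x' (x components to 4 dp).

Mode 1: guard c·x = -1.1268 hit at Δt = 0.4309 (t = 0.4309), x⁻ = (1.1268) → reset → x⁺ = (1.2757), jump to mode 3
Mode 3: guard c·x = -0.9617 hit at Δt = 1.2631 (t = 1.6940), x⁻ = (0.9617) → reset → x⁺ = (1.4798), jump to mode 2
Mode 2: flow for 0.7922 to horizon, guard not reached → x = (1.9461)

1 0.4309 1->3
2 1.6940 3->2
final: 2 1.9461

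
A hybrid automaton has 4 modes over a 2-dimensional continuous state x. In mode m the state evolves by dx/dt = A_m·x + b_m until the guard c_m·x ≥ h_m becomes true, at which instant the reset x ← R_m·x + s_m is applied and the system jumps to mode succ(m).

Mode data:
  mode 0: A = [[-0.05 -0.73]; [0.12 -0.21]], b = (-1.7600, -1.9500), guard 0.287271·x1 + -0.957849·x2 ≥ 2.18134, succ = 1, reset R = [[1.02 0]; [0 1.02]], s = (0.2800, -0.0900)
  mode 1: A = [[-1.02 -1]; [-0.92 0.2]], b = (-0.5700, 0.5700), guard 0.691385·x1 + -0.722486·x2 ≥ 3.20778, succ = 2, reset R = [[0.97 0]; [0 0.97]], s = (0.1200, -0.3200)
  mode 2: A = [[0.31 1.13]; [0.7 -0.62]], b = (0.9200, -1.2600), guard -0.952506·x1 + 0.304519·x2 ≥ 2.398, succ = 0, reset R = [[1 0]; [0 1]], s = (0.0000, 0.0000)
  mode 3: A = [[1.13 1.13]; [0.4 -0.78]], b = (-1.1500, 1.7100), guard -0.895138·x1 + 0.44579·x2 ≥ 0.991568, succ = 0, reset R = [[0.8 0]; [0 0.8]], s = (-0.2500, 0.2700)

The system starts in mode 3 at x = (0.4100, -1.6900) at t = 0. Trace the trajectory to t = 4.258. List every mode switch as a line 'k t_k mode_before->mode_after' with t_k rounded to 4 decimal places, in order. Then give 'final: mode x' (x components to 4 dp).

Mode 3: guard c·x = 0.9916 hit at Δt = 0.6336 (t = 0.6336), x⁻ = (-1.2422, -0.2701) → reset → x⁺ = (-1.2438, 0.0539), jump to mode 0
Mode 0: guard c·x = 2.1813 hit at Δt = 1.5874 (t = 2.2210), x⁻ = (-2.1401, -2.9192) → reset → x⁺ = (-1.9029, -3.0676), jump to mode 1
Mode 1: guard c·x = 3.2078 hit at Δt = 1.5459 (t = 3.7669), x⁻ = (1.3333, -3.1640) → reset → x⁺ = (1.4133, -3.3891), jump to mode 2
Mode 2: flow for 0.4911 to horizon, guard not reached → x = (0.3052, -2.7905)

1 0.6336 3->0
2 2.2210 0->1
3 3.7669 1->2
final: 2 0.3052 -2.7905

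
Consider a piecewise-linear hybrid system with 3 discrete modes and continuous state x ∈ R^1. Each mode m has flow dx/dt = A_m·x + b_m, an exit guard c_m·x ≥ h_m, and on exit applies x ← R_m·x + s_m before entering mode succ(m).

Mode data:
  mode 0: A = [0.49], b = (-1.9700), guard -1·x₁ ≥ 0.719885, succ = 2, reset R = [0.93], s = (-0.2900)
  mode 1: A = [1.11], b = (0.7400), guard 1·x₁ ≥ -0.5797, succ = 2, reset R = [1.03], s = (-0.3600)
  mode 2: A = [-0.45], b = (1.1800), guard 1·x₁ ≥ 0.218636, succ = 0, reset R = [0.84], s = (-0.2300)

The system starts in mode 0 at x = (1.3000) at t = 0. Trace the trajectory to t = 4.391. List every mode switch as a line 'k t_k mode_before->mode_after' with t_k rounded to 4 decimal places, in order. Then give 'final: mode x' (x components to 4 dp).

1 1.1333 0->2
2 2.0197 2->0
3 2.3325 0->2
4 3.2189 2->0
5 3.5316 0->2
final: 2 0.1892

Mode 0: guard c·x = 0.7199 hit at Δt = 1.1333 (t = 1.1333), x⁻ = (-0.7199) → reset → x⁺ = (-0.9595), jump to mode 2
Mode 2: guard c·x = 0.2186 hit at Δt = 0.8864 (t = 2.0197), x⁻ = (0.2186) → reset → x⁺ = (-0.0463), jump to mode 0
Mode 0: guard c·x = 0.7199 hit at Δt = 0.3128 (t = 2.3325), x⁻ = (-0.7199) → reset → x⁺ = (-0.9595), jump to mode 2
Mode 2: guard c·x = 0.2186 hit at Δt = 0.8864 (t = 3.2189), x⁻ = (0.2186) → reset → x⁺ = (-0.0463), jump to mode 0
Mode 0: guard c·x = 0.7199 hit at Δt = 0.3128 (t = 3.5316), x⁻ = (-0.7199) → reset → x⁺ = (-0.9595), jump to mode 2
Mode 2: flow for 0.8594 to horizon, guard not reached → x = (0.1892)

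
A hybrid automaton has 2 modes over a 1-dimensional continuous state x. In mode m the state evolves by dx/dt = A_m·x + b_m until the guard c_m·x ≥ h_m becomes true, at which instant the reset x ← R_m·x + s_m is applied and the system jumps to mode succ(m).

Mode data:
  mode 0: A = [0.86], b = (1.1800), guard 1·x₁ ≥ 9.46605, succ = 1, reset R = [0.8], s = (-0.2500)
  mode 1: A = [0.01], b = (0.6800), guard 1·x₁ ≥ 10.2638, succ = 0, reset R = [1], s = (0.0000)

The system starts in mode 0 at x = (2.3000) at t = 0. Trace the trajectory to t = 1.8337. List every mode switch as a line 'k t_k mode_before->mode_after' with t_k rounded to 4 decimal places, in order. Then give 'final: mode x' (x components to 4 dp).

1 1.2585 0->1
final: 1 7.7573

Mode 0: guard c·x = 9.4660 hit at Δt = 1.2585 (t = 1.2585), x⁻ = (9.4660) → reset → x⁺ = (7.3228), jump to mode 1
Mode 1: flow for 0.5752 to horizon, guard not reached → x = (7.7573)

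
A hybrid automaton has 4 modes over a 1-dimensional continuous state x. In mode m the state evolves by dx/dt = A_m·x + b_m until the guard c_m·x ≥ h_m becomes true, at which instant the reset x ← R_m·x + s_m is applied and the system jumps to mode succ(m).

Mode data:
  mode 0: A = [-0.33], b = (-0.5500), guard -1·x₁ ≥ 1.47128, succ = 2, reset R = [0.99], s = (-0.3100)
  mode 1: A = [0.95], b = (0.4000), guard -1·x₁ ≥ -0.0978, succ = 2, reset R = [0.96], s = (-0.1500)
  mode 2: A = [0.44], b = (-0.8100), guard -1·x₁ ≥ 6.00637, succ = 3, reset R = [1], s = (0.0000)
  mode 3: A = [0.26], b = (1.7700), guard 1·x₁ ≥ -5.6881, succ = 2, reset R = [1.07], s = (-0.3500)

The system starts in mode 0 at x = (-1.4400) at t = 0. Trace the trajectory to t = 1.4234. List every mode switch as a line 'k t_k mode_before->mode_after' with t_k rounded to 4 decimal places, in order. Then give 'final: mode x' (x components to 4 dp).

1 0.4500 0->2
final: 2 -3.6953

Mode 0: guard c·x = 1.4713 hit at Δt = 0.4500 (t = 0.4500), x⁻ = (-1.4713) → reset → x⁺ = (-1.7666), jump to mode 2
Mode 2: flow for 0.9734 to horizon, guard not reached → x = (-3.6953)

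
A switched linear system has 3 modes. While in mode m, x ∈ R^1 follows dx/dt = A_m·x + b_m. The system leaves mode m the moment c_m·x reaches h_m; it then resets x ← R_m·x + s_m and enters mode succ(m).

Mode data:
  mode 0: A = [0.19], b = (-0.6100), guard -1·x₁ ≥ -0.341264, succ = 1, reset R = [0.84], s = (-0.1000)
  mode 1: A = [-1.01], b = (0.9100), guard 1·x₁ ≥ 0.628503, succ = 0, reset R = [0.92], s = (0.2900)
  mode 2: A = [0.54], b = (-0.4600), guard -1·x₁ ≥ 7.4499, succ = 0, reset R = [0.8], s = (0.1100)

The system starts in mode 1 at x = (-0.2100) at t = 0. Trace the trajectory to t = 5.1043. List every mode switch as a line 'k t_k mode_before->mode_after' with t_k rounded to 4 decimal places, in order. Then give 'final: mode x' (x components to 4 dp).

1 1.3915 1->0
2 2.4595 0->1
3 3.4137 1->0
4 4.4817 0->1
final: 1 0.5201

Mode 1: guard c·x = 0.6285 hit at Δt = 1.3915 (t = 1.3915), x⁻ = (0.6285) → reset → x⁺ = (0.8682), jump to mode 0
Mode 0: guard c·x = -0.3413 hit at Δt = 1.0680 (t = 2.4595), x⁻ = (0.3413) → reset → x⁺ = (0.1867), jump to mode 1
Mode 1: guard c·x = 0.6285 hit at Δt = 0.9542 (t = 3.4137), x⁻ = (0.6285) → reset → x⁺ = (0.8682), jump to mode 0
Mode 0: guard c·x = -0.3413 hit at Δt = 1.0680 (t = 4.4817), x⁻ = (0.3413) → reset → x⁺ = (0.1867), jump to mode 1
Mode 1: flow for 0.6226 to horizon, guard not reached → x = (0.5201)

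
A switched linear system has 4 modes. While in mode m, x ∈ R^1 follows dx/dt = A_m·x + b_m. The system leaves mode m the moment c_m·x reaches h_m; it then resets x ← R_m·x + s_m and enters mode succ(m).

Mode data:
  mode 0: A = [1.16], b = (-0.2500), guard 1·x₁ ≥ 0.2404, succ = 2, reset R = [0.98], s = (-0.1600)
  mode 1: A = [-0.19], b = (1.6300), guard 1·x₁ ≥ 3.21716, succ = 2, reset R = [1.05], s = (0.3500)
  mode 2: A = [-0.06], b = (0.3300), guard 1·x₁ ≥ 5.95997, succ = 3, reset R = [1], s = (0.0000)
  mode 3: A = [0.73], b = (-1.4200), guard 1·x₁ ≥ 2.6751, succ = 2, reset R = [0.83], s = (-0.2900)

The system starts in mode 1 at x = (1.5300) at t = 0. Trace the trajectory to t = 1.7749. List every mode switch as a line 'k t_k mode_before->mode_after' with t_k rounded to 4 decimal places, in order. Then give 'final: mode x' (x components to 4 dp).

1 1.4399 1->2
final: 2 3.7633

Mode 1: guard c·x = 3.2172 hit at Δt = 1.4399 (t = 1.4399), x⁻ = (3.2172) → reset → x⁺ = (3.7280), jump to mode 2
Mode 2: flow for 0.3350 to horizon, guard not reached → x = (3.7633)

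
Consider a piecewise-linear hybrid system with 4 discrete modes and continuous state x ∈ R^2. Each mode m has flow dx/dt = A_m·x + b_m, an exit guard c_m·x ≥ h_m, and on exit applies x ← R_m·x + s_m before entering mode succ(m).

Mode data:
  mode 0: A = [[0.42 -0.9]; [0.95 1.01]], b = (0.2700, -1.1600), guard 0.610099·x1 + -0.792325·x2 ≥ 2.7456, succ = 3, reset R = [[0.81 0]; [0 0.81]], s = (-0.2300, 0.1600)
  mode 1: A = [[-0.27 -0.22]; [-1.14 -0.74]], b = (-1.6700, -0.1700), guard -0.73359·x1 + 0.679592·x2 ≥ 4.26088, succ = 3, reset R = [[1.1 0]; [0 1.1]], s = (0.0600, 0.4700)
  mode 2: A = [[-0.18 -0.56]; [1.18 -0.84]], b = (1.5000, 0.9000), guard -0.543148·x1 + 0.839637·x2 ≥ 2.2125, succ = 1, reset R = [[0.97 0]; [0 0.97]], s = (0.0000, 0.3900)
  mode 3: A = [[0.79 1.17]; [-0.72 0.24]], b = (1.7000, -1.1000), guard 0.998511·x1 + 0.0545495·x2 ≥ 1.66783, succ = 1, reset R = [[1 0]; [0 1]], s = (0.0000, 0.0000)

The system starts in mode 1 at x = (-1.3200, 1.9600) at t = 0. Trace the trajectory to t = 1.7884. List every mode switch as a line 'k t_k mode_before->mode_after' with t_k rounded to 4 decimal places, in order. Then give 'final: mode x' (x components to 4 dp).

Mode 1: guard c·x = 4.2609 hit at Δt = 1.1899 (t = 1.1899), x⁻ = (-3.1693, 2.8487) → reset → x⁺ = (-3.4262, 3.6035), jump to mode 3
Mode 3: flow for 0.5985 to horizon, guard not reached → x = (-0.5336, 4.4621)

1 1.1899 1->3
final: 3 -0.5336 4.4621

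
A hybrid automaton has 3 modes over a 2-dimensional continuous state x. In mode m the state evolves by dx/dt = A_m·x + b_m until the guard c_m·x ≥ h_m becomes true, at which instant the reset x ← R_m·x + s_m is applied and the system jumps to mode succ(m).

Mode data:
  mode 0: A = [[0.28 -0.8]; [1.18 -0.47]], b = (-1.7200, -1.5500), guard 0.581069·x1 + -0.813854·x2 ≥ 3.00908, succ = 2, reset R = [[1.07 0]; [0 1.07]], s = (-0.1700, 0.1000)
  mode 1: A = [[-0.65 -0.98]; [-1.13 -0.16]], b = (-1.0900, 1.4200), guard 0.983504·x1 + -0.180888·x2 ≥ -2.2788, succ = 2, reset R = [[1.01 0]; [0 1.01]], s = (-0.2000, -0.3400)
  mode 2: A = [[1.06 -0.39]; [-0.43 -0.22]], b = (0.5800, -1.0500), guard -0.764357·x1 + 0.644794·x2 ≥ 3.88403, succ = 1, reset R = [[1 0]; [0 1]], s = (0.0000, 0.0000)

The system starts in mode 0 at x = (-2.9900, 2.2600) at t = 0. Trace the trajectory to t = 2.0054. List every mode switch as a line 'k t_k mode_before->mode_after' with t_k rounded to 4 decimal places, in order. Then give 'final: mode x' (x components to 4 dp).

Mode 0: guard c·x = 3.0091 hit at Δt = 1.5773 (t = 1.5773), x⁻ = (-4.4010, -6.8395) → reset → x⁺ = (-4.8791, -7.2183), jump to mode 2
Mode 2: flow for 0.4281 to horizon, guard not reached → x = (-5.9537, -6.0554)

1 1.5773 0->2
final: 2 -5.9537 -6.0554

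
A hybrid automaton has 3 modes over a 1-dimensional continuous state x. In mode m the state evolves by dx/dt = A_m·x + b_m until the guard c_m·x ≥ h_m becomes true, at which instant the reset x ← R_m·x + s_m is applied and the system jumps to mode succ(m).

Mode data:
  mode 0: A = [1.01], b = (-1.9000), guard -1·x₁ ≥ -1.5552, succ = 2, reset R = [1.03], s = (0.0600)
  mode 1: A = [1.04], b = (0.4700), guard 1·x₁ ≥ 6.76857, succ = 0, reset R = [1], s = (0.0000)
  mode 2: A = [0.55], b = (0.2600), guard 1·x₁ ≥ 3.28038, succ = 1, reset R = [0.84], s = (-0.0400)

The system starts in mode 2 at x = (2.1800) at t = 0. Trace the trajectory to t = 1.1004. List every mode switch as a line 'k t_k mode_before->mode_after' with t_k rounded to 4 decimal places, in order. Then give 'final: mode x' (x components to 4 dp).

Mode 2: guard c·x = 3.2804 hit at Δt = 0.6309 (t = 0.6309), x⁻ = (3.2804) → reset → x⁺ = (2.7155), jump to mode 1
Mode 1: flow for 0.4695 to horizon, guard not reached → x = (4.7095)

1 0.6309 2->1
final: 1 4.7095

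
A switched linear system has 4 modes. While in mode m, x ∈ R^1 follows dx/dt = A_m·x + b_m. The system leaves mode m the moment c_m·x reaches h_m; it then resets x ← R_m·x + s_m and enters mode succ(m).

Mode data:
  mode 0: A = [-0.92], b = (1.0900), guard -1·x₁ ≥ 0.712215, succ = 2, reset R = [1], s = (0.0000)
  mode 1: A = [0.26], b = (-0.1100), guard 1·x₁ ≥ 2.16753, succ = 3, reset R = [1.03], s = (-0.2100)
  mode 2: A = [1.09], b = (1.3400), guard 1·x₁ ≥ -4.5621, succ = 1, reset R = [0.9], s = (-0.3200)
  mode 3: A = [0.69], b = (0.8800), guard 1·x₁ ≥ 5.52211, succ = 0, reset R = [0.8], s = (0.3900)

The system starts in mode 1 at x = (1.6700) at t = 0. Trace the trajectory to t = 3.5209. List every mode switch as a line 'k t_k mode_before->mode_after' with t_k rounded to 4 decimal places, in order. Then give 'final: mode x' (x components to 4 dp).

Mode 1: guard c·x = 2.1675 hit at Δt = 1.2914 (t = 1.2914), x⁻ = (2.1675) → reset → x⁺ = (2.0226), jump to mode 3
Mode 3: guard c·x = 5.5221 hit at Δt = 1.0482 (t = 2.3396), x⁻ = (5.5221) → reset → x⁺ = (4.8077), jump to mode 0
Mode 0: flow for 1.1813 to horizon, guard not reached → x = (2.4068)

1 1.2914 1->3
2 2.3396 3->0
final: 0 2.4068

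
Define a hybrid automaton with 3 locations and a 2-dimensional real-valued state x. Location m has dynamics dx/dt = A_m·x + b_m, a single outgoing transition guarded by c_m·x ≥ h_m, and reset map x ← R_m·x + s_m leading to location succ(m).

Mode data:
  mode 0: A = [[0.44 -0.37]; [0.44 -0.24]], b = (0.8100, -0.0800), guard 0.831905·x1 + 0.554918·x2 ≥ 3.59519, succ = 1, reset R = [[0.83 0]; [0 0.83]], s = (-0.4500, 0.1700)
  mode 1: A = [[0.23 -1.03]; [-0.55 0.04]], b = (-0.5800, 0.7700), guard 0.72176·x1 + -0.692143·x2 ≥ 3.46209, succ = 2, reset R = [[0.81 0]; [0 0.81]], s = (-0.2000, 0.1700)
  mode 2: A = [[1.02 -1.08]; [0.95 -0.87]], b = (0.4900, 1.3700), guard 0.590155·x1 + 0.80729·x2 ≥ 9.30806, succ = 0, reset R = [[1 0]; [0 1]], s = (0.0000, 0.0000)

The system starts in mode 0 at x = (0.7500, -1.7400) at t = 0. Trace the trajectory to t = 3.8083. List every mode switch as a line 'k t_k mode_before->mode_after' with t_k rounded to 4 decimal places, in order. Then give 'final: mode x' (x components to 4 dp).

Mode 0: guard c·x = 3.5952 hit at Δt = 1.5771 (t = 1.5771), x⁻ = (4.2276, 0.1410) → reset → x⁺ = (3.0589, 0.2870), jump to mode 1
Mode 1: guard c·x = 3.4621 hit at Δt = 1.3350 (t = 2.9121), x⁻ = (3.7598, -1.0813) → reset → x⁺ = (2.8454, -0.7059), jump to mode 2
Mode 2: flow for 0.8962 to horizon, guard not reached → x = (6.1546, 3.3602)

1 1.5771 0->1
2 2.9121 1->2
final: 2 6.1546 3.3602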